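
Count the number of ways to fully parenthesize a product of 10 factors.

4862

Ways to associate a product of 10 factors correspond to binary trees on 10 leaves, so the count is C_9.
C_9 = C(18,9)/10 = 48620/10 = 4862.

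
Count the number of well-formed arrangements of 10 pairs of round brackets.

With 10 pairs the number of balanced bracket strings is the Catalan number C_10.
C_10 = C(20,10)/11 = 184756/11 = 16796.

16796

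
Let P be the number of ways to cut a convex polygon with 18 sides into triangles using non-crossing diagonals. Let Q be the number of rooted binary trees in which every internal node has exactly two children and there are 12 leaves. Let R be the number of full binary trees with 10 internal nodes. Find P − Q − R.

35282088

The number of triangulations of an 18-gon is the Catalan number C_16 (index = sides − 2). So P = C_16 = 35357670.
A full binary tree with L leaves has L−1 internal nodes and is counted by C_{L−1}; L = 12 gives C_11. So Q = C_11 = 58786.
Full binary trees with n internal nodes are counted by C_n; here n = 10. So R = C_10 = 16796.
P − Q − R = 35357670 − 58786 − 16796 = 35282088.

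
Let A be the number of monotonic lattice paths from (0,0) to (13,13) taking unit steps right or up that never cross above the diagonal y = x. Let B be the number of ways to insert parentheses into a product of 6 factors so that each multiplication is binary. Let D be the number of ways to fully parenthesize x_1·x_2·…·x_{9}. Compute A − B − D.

Monotone paths in an n×n grid that stay weakly below the diagonal are counted by C_n; here n = 13. So A = C_13 = 742900.
Parenthesizations of m factors correspond to full binary trees with m leaves, counted by C_{m−1}; m = 6 gives C_5. So B = C_5 = 42.
Bracketing 9 factors into binary products is counted by C_{9−1} = C_8. So D = C_8 = 1430.
A − B − D = 742900 − 42 − 1430 = 741428.

741428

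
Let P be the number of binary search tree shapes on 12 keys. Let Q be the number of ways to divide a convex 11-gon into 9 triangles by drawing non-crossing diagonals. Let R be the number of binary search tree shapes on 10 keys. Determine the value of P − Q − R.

Binary trees (left/right distinguished) on n nodes are counted by C_n; here n = 12. So P = C_12 = 208012.
The number of triangulations of an 11-gon is the Catalan number C_9 (index = sides − 2). So Q = C_9 = 4862.
Rooted binary trees with 10 nodes (each child slot possibly empty) number C_10. So R = C_10 = 16796.
P − Q − R = 208012 − 4862 − 16796 = 186354.

186354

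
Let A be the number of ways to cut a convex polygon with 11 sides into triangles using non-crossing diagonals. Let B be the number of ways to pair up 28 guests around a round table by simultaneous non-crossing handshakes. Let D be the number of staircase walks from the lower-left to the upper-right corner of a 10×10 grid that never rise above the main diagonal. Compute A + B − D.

A convex 11-gon is triangulated into 9 triangles, and the number of such triangulations is the Catalan number C_{11−2} = C_9. So A = C_9 = 4862.
Non-crossing handshake pairings of 2n people are counted by C_n; 28 people gives n = 14. So B = C_14 = 2674440.
Sub-diagonal monotone paths from (0,0) to (10,10) biject with Dyck paths of semilength 10, giving C_10. So D = C_10 = 16796.
A + B − D = 4862 + 2674440 − 16796 = 2662506.

2662506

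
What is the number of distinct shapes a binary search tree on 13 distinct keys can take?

Rooted binary trees with 13 nodes (each child slot possibly empty) number C_13.
C_13 = 742900.

742900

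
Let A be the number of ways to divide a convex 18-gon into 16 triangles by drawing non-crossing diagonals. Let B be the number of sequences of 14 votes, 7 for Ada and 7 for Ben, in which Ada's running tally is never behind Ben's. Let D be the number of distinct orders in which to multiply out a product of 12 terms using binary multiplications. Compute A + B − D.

35299313

A convex 18-gon is triangulated into 16 triangles, and the number of such triangulations is the Catalan number C_{18−2} = C_16. So A = C_16 = 35357670.
Reading a vote for the leader as '(' and for the other as ')' turns such a sequence into a balanced string of 7 pairs, so the count is C_7. So B = C_7 = 429.
Bracketing 12 factors into binary products is counted by C_{12−1} = C_11. So D = C_11 = 58786.
A + B − D = 35357670 + 429 − 58786 = 35299313.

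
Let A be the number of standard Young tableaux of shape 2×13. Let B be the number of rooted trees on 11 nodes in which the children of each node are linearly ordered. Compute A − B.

By the hook-length formula (or a Dyck-path bijection), SYT of shape 2×13 number C_13. So A = C_13 = 742900.
A rooted plane tree on 11 nodes has 10 edges, and such trees are counted by C_10. So B = C_10 = 16796.
A − B = 742900 − 16796 = 726104.

726104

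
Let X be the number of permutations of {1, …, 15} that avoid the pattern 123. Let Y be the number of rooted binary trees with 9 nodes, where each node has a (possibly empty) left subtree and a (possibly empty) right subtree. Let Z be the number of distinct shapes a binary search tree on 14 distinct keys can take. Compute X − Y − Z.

For any fixed pattern of length 3, the pattern-avoiding permutations of [15] number C_15. So X = C_15 = 9694845.
There are C_n binary search tree shapes on n keys; with n = 9 that is C_9. So Y = C_9 = 4862.
Binary trees (left/right distinguished) on n nodes are counted by C_n; here n = 14. So Z = C_14 = 2674440.
X − Y − Z = 9694845 − 4862 − 2674440 = 7015543.

7015543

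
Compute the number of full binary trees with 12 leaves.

A full binary tree with L leaves has L−1 internal nodes and is counted by C_{L−1}; L = 12 gives C_11.
C_11 = C(22,11)/12 = 705432/12 = 58786.

58786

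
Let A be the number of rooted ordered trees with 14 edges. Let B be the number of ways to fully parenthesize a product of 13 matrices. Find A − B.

2466428

A rooted plane tree with 14 edges has 15 nodes, and the count is C_14. So A = C_14 = 2674440.
Ways to associate a product of 13 factors correspond to binary trees on 13 leaves, so the count is C_12. So B = C_12 = 208012.
A − B = 2674440 − 208012 = 2466428.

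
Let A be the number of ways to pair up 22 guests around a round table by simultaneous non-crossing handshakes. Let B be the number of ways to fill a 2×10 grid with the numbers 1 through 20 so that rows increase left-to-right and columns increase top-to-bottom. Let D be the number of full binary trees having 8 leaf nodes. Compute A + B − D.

75153

With 22 = 2·11 people, non-crossing handshake pairings are non-crossing perfect matchings on a circle, counted by C_11. So A = C_11 = 58786.
Standard Young tableaux of shape 2×n are counted by C_n; here n = 10. So B = C_10 = 16796.
A full binary tree with L leaves has L−1 internal nodes and is counted by C_{L−1}; L = 8 gives C_7. So D = C_7 = 429.
A + B − D = 58786 + 16796 − 429 = 75153.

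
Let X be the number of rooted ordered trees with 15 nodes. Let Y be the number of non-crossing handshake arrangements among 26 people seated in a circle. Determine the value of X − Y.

1931540

A rooted plane tree on 15 nodes has 14 edges, and such trees are counted by C_14. So X = C_14 = 2674440.
With 26 = 2·13 people, non-crossing handshake pairings are non-crossing perfect matchings on a circle, counted by C_13. So Y = C_13 = 742900.
X − Y = 2674440 − 742900 = 1931540.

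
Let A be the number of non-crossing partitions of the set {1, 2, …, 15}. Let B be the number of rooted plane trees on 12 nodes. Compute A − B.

Non-crossing partitions of an n-element set are counted by C_n; here n = 15. So A = C_15 = 9694845.
Rooted ordered (plane) trees on m nodes have m−1 edges and are counted by C_{m−1}; m = 12 gives C_11. So B = C_11 = 58786.
A − B = 9694845 − 58786 = 9636059.

9636059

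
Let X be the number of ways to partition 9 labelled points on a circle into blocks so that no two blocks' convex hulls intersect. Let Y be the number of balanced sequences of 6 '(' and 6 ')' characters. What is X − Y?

4730

Non-crossing partitions of an n-element set are counted by C_n; here n = 9. So X = C_9 = 4862.
A balanced arrangement of 6 bracket pairs is a Dyck word of semilength 6, so the count is C_6. So Y = C_6 = 132.
X − Y = 4862 − 132 = 4730.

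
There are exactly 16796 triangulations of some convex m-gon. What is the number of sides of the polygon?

Triangulations of a convex m-gon are counted by C_{m−2}. The Catalan number equal to 16796 is C_10.
So m − 2 = 10, giving m = 12 sides.

12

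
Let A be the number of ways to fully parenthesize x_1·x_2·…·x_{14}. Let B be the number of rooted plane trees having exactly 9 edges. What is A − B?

Ways to associate a product of 14 factors correspond to binary trees on 14 leaves, so the count is C_13. So A = C_13 = 742900.
Rooted ordered trees with n edges are counted by C_n; here n = 9. So B = C_9 = 4862.
A − B = 742900 − 4862 = 738038.

738038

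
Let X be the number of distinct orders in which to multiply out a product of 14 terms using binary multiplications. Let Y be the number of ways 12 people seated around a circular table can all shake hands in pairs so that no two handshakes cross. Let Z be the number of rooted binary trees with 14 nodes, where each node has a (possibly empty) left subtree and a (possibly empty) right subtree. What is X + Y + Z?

Bracketing 14 factors into binary products is counted by C_{14−1} = C_13. So X = C_13 = 742900.
Non-crossing handshake pairings of 2n people are counted by C_n; 12 people gives n = 6. So Y = C_6 = 132.
Binary trees (left/right distinguished) on n nodes are counted by C_n; here n = 14. So Z = C_14 = 2674440.
X + Y + Z = 742900 + 132 + 2674440 = 3417472.

3417472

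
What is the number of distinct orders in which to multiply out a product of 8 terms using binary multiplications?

Parenthesizations of m factors correspond to full binary trees with m leaves, counted by C_{m−1}; m = 8 gives C_7.
C_7 = C_6 · 2(2·6+1)/(6+2) = 132 · 26/8 = 429.

429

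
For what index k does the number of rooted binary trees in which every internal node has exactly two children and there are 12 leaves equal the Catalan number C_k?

A full binary tree with L leaves has L−1 internal nodes and is counted by C_{L−1}; L = 12 gives C_11.

11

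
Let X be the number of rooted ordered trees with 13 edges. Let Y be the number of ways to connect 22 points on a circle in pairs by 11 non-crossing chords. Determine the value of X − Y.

684114

Rooted ordered trees with n edges are counted by C_n; here n = 13. So X = C_13 = 742900.
Pairing 22 circle points by 11 non-crossing chords gives C_11 matchings. So Y = C_11 = 58786.
X − Y = 742900 − 58786 = 684114.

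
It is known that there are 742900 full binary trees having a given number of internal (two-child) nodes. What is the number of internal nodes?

13

Full binary trees with n internal nodes are counted by C_n; 742900 = C_13.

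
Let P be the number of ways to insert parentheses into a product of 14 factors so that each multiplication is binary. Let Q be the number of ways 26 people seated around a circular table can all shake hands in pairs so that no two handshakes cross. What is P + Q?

Parenthesizations of m factors correspond to full binary trees with m leaves, counted by C_{m−1}; m = 14 gives C_13. So P = C_13 = 742900.
With 26 = 2·13 people, non-crossing handshake pairings are non-crossing perfect matchings on a circle, counted by C_13. So Q = C_13 = 742900.
P + Q = 742900 + 742900 = 1485800.

1485800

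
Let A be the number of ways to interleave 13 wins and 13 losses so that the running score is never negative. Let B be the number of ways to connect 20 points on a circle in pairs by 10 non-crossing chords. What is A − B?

726104

Ballot sequences with n votes each where one side never trails are Dyck words, counted by C_n; here n = 13. So A = C_13 = 742900.
Pairing 20 circle points by 10 non-crossing chords gives C_10 matchings. So B = C_10 = 16796.
A − B = 742900 − 16796 = 726104.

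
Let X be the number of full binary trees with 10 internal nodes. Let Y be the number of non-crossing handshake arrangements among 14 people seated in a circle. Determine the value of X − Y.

Full binary trees with n internal nodes are counted by C_n; here n = 10. So X = C_10 = 16796.
With 14 = 2·7 people, non-crossing handshake pairings are non-crossing perfect matchings on a circle, counted by C_7. So Y = C_7 = 429.
X − Y = 16796 − 429 = 16367.

16367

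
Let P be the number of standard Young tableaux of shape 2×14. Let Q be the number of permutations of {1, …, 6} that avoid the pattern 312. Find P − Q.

2674308

By the hook-length formula (or a Dyck-path bijection), SYT of shape 2×14 number C_14. So P = C_14 = 2674440.
For any fixed pattern of length 3, the pattern-avoiding permutations of [6] number C_6. So Q = C_6 = 132.
P − Q = 2674440 − 132 = 2674308.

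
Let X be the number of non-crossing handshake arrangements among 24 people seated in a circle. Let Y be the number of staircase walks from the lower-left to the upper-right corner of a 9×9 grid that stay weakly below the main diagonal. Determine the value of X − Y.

203150

Non-crossing handshake pairings of 2n people are counted by C_n; 24 people gives n = 12. So X = C_12 = 208012.
Sub-diagonal monotone paths from (0,0) to (9,9) biject with Dyck paths of semilength 9, giving C_9. So Y = C_9 = 4862.
X − Y = 208012 − 4862 = 203150.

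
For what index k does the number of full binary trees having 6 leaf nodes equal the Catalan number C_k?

A full binary tree with L leaves has L−1 internal nodes and is counted by C_{L−1}; L = 6 gives C_5.

5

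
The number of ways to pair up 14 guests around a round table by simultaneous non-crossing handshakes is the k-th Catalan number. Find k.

7

Non-crossing handshake pairings of 2n people are counted by C_n; 14 people gives n = 7.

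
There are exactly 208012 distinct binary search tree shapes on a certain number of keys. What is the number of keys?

Binary search tree shapes on n keys are counted by C_n. The Catalan number equal to 208012 is C_12.

12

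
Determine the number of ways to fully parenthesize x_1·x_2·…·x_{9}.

Ways to associate a product of 9 factors correspond to binary trees on 9 leaves, so the count is C_8.
C_8 = C_7 · 2(2·7+1)/(7+2) = 429 · 30/9 = 1430.

1430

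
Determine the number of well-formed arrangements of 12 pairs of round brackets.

A balanced arrangement of 12 bracket pairs is a Dyck word of semilength 12, so the count is C_12.
C_12 = C_11 · 2(2·11+1)/(11+2) = 58786 · 46/13 = 208012.

208012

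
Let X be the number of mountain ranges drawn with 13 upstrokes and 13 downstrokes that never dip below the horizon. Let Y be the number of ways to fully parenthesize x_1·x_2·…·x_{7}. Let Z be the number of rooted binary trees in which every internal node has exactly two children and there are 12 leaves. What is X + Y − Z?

684246

Dyck paths of semilength n (length 2n) are counted by C_n; here n = 13. So X = C_13 = 742900.
Bracketing 7 factors into binary products is counted by C_{7−1} = C_6. So Y = C_6 = 132.
A full binary tree with L leaves has L−1 internal nodes and is counted by C_{L−1}; L = 12 gives C_11. So Z = C_11 = 58786.
X + Y − Z = 742900 + 132 − 58786 = 684246.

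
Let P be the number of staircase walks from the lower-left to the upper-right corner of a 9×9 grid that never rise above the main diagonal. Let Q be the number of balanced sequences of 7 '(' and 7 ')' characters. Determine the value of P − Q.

Monotone paths in an n×n grid that stay weakly below the diagonal are counted by C_n; here n = 9. So P = C_9 = 4862.
With 7 pairs the number of balanced bracket strings is the Catalan number C_7. So Q = C_7 = 429.
P − Q = 4862 − 429 = 4433.

4433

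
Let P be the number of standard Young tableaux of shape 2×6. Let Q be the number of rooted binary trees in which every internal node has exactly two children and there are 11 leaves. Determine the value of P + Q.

Standard Young tableaux of shape 2×n are counted by C_n; here n = 6. So P = C_6 = 132.
Full binary trees with 11 leaves have 11−1 = 10 internal nodes, so there are C_10 of them. So Q = C_10 = 16796.
P + Q = 132 + 16796 = 16928.

16928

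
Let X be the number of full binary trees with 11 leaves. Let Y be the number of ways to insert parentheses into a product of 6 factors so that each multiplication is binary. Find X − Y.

A full binary tree with L leaves has L−1 internal nodes and is counted by C_{L−1}; L = 11 gives C_10. So X = C_10 = 16796.
Bracketing 6 factors into binary products is counted by C_{6−1} = C_5. So Y = C_5 = 42.
X − Y = 16796 − 42 = 16754.

16754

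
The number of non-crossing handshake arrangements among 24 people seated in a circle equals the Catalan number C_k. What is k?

12

Non-crossing handshake pairings of 2n people are counted by C_n; 24 people gives n = 12.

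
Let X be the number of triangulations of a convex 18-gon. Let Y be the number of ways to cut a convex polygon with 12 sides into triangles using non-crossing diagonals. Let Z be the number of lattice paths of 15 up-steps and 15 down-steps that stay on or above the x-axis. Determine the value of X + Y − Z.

25679621

Triangulations of a convex m-gon are counted by C_{m−2}; with m = 18 this is C_16. So X = C_16 = 35357670.
Triangulations of a convex m-gon are counted by C_{m−2}; with m = 12 this is C_10. So Y = C_10 = 16796.
Paths of 15 up- and 15 down-steps that never dip below the axis are Dyck paths; their count is C_15. So Z = C_15 = 9694845.
X + Y − Z = 35357670 + 16796 − 9694845 = 25679621.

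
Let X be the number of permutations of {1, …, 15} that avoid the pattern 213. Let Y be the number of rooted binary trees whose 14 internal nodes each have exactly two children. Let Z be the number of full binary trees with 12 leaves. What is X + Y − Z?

Permutations of [n] avoiding any single length-3 pattern are counted by C_n; here n = 15. So X = C_15 = 9694845.
Full binary trees with n internal nodes are counted by C_n; here n = 14. So Y = C_14 = 2674440.
A full binary tree with L leaves has L−1 internal nodes and is counted by C_{L−1}; L = 12 gives C_11. So Z = C_11 = 58786.
X + Y − Z = 9694845 + 2674440 − 58786 = 12310499.

12310499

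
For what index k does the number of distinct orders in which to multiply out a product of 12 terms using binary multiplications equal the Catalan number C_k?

11

Bracketing 12 factors into binary products is counted by C_{12−1} = C_11.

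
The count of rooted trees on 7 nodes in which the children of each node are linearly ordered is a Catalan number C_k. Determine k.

A rooted plane tree on 7 nodes has 6 edges, and such trees are counted by C_6.

6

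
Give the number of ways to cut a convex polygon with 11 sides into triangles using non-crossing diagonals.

4862

The number of triangulations of an 11-gon is the Catalan number C_9 (index = sides − 2).
C_9 = C_8 · 2(2·8+1)/(8+2) = 1430 · 34/10 = 4862.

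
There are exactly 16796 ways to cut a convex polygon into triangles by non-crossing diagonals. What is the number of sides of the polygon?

Triangulations of a convex m-gon are counted by C_{m−2}. The Catalan number equal to 16796 is C_10.
So m − 2 = 10, giving m = 12 sides.

12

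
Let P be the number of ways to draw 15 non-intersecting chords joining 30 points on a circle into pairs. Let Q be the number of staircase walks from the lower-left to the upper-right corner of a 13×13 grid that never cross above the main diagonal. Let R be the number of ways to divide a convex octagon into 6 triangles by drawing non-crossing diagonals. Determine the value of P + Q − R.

Non-crossing perfect matchings of 2n points on a circle are counted by C_n; with 30 points, n = 15. So P = C_15 = 9694845.
Monotone paths in an n×n grid that stay weakly below the diagonal are counted by C_n; here n = 13. So Q = C_13 = 742900.
The number of triangulations of an 8-gon is the Catalan number C_6 (index = sides − 2). So R = C_6 = 132.
P + Q − R = 9694845 + 742900 − 132 = 10437613.

10437613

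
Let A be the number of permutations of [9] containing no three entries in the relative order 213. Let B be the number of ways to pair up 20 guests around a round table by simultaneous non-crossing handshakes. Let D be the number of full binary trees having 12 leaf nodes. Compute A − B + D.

46852

For any fixed pattern of length 3, the pattern-avoiding permutations of [9] number C_9. So A = C_9 = 4862.
Non-crossing handshake pairings of 2n people are counted by C_n; 20 people gives n = 10. So B = C_10 = 16796.
Full binary trees with 12 leaves have 12−1 = 11 internal nodes, so there are C_11 of them. So D = C_11 = 58786.
A − B + D = 4862 − 16796 + 58786 = 46852.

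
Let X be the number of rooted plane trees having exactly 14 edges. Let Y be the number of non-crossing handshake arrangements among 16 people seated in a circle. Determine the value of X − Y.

Rooted ordered trees with n edges are counted by C_n; here n = 14. So X = C_14 = 2674440.
Non-crossing handshake pairings of 2n people are counted by C_n; 16 people gives n = 8. So Y = C_8 = 1430.
X − Y = 2674440 − 1430 = 2673010.

2673010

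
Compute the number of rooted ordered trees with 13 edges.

742900

Rooted ordered trees with n edges are counted by C_n; here n = 13.
C_13 = C(26,13)/14 = 10400600/14 = 742900.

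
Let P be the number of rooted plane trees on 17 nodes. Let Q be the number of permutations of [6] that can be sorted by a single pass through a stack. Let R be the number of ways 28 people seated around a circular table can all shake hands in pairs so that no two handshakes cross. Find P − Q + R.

Rooted ordered (plane) trees on m nodes have m−1 edges and are counted by C_{m−1}; m = 17 gives C_16. So P = C_16 = 35357670.
By Knuth's characterisation, the stack-sortable permutations of length 6 are the 231-avoiders, numbering C_6. So Q = C_6 = 132.
With 28 = 2·14 people, non-crossing handshake pairings are non-crossing perfect matchings on a circle, counted by C_14. So R = C_14 = 2674440.
P − Q + R = 35357670 − 132 + 2674440 = 38031978.

38031978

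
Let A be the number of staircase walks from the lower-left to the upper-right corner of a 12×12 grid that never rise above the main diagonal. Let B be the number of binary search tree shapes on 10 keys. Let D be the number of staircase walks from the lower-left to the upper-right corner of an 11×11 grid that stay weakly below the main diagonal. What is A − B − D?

132430

Monotone paths in an n×n grid that stay weakly below the diagonal are counted by C_n; here n = 12. So A = C_12 = 208012.
There are C_n binary search tree shapes on n keys; with n = 10 that is C_10. So B = C_10 = 16796.
Monotone paths in an n×n grid that stay weakly below the diagonal are counted by C_n; here n = 11. So D = C_11 = 58786.
A − B − D = 208012 − 16796 − 58786 = 132430.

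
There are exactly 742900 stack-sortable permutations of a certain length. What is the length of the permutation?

13

Stack-sortable permutations of [n] are counted by C_n. The Catalan number equal to 742900 is C_13.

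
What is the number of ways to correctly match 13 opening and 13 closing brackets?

With 13 pairs the number of balanced bracket strings is the Catalan number C_13.
C_13 = C(26,13)/14 = 10400600/14 = 742900.

742900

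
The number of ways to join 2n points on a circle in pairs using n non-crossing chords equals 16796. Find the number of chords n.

Non-crossing pairings of 2n points on a circle are counted by C_n; 16796 = C_10.

10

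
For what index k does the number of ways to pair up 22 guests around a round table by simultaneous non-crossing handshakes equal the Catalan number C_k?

With 22 = 2·11 people, non-crossing handshake pairings are non-crossing perfect matchings on a circle, counted by C_11.

11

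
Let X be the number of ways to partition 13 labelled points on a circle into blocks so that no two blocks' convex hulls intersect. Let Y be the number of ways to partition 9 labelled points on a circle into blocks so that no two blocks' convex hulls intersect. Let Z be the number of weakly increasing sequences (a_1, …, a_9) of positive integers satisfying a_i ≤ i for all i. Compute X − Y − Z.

The non-crossing partitions of [13] form a lattice of size C_13. So X = C_13 = 742900.
The non-crossing partitions of [9] form a lattice of size C_9. So Y = C_9 = 4862.
Weakly increasing sequences with a_i ≤ i biject with Dyck paths of semilength 9, so there are C_9. So Z = C_9 = 4862.
X − Y − Z = 742900 − 4862 − 4862 = 733176.

733176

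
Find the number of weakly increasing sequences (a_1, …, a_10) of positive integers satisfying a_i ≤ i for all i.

16796

Weakly increasing sequences with a_i ≤ i biject with Dyck paths of semilength 10, so there are C_10.
C_10 = 16796.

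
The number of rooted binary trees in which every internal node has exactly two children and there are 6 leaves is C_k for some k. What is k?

Full binary trees with 6 leaves have 6−1 = 5 internal nodes, so there are C_5 of them.

5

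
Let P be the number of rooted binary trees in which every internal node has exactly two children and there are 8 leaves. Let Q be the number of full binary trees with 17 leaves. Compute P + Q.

35358099

A full binary tree with L leaves has L−1 internal nodes and is counted by C_{L−1}; L = 8 gives C_7. So P = C_7 = 429.
A full binary tree with L leaves has L−1 internal nodes and is counted by C_{L−1}; L = 17 gives C_16. So Q = C_16 = 35357670.
P + Q = 429 + 35357670 = 35358099.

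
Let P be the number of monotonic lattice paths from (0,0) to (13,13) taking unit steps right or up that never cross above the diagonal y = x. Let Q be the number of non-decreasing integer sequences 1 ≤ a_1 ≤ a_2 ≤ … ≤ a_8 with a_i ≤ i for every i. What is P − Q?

Sub-diagonal monotone paths from (0,0) to (13,13) biject with Dyck paths of semilength 13, giving C_13. So P = C_13 = 742900.
Weakly increasing sequences with a_i ≤ i biject with Dyck paths of semilength 8, so there are C_8. So Q = C_8 = 1430.
P − Q = 742900 − 1430 = 741470.

741470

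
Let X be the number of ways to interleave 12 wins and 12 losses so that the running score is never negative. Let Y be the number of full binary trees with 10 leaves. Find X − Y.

203150

Ballot sequences with n votes each where one side never trails are Dyck words, counted by C_n; here n = 12. So X = C_12 = 208012.
A full binary tree with L leaves has L−1 internal nodes and is counted by C_{L−1}; L = 10 gives C_9. So Y = C_9 = 4862.
X − Y = 208012 − 4862 = 203150.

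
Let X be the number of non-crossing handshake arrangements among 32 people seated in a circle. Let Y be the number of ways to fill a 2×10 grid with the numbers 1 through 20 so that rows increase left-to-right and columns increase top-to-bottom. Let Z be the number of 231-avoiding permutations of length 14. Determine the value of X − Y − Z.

32666434

Non-crossing handshake pairings of 2n people are counted by C_n; 32 people gives n = 16. So X = C_16 = 35357670.
Standard Young tableaux of shape 2×n are counted by C_n; here n = 10. So Y = C_10 = 16796.
Permutations of [n] avoiding any single length-3 pattern are counted by C_n; here n = 14. So Z = C_14 = 2674440.
X − Y − Z = 35357670 − 16796 − 2674440 = 32666434.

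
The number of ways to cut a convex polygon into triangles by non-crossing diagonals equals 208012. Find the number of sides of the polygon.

14

Triangulations of a convex m-gon are counted by C_{m−2}, and C_12 = 208012.
So m − 2 = 12, giving m = 14 sides.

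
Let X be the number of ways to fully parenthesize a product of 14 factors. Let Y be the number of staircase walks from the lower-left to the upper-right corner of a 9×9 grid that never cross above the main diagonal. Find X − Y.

738038

Bracketing 14 factors into binary products is counted by C_{14−1} = C_13. So X = C_13 = 742900.
Monotone paths in an n×n grid that stay weakly below the diagonal are counted by C_n; here n = 9. So Y = C_9 = 4862.
X − Y = 742900 − 4862 = 738038.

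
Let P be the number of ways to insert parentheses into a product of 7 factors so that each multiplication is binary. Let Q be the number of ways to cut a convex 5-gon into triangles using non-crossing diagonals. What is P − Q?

Bracketing 7 factors into binary products is counted by C_{7−1} = C_6. So P = C_6 = 132.
The number of triangulations of a 5-gon is the Catalan number C_3 (index = sides − 2). So Q = C_3 = 5.
P − Q = 132 − 5 = 127.

127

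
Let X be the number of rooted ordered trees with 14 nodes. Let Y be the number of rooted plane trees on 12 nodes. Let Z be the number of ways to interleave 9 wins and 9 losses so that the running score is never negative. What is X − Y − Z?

Rooted ordered (plane) trees on m nodes have m−1 edges and are counted by C_{m−1}; m = 14 gives C_13. So X = C_13 = 742900.
A rooted plane tree on 12 nodes has 11 edges, and such trees are counted by C_11. So Y = C_11 = 58786.
Ballot sequences with n votes each where one side never trails are Dyck words, counted by C_n; here n = 9. So Z = C_9 = 4862.
X − Y − Z = 742900 − 58786 − 4862 = 679252.

679252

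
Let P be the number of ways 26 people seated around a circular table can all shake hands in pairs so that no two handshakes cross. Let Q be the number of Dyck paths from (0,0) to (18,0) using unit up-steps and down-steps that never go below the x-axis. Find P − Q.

Non-crossing handshake pairings of 2n people are counted by C_n; 26 people gives n = 13. So P = C_13 = 742900.
Paths of 9 up- and 9 down-steps that never dip below the axis are Dyck paths; their count is C_9. So Q = C_9 = 4862.
P − Q = 742900 − 4862 = 738038.

738038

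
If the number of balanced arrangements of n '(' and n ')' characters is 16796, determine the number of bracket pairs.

Balanced strings of n bracket-pairs are counted by C_n. The Catalan number equal to 16796 is C_10.

10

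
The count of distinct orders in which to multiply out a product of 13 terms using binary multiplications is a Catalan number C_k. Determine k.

Bracketing 13 factors into binary products is counted by C_{13−1} = C_12.

12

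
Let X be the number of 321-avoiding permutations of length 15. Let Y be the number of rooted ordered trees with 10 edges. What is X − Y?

9678049

For any fixed pattern of length 3, the pattern-avoiding permutations of [15] number C_15. So X = C_15 = 9694845.
Rooted ordered trees with n edges are counted by C_n; here n = 10. So Y = C_10 = 16796.
X − Y = 9694845 − 16796 = 9678049.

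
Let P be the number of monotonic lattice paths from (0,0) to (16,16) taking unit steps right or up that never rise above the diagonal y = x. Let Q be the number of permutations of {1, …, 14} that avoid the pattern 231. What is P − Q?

Monotone paths in an n×n grid that stay weakly below the diagonal are counted by C_n; here n = 16. So P = C_16 = 35357670.
For any fixed pattern of length 3, the pattern-avoiding permutations of [14] number C_14. So Q = C_14 = 2674440.
P − Q = 35357670 − 2674440 = 32683230.

32683230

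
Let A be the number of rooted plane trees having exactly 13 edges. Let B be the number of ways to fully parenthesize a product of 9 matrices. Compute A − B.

A rooted plane tree with 13 edges has 14 nodes, and the count is C_13. So A = C_13 = 742900.
Bracketing 9 factors into binary products is counted by C_{9−1} = C_8. So B = C_8 = 1430.
A − B = 742900 − 1430 = 741470.

741470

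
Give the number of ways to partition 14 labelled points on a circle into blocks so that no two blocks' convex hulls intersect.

Non-crossing partitions of an n-element set are counted by C_n; here n = 14.
C_14 = C_13 · 2(2·13+1)/(13+2) = 742900 · 54/15 = 2674440.

2674440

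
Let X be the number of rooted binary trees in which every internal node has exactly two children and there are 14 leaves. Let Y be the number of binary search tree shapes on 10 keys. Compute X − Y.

A full binary tree with L leaves has L−1 internal nodes and is counted by C_{L−1}; L = 14 gives C_13. So X = C_13 = 742900.
There are C_n binary search tree shapes on n keys; with n = 10 that is C_10. So Y = C_10 = 16796.
X − Y = 742900 − 16796 = 726104.

726104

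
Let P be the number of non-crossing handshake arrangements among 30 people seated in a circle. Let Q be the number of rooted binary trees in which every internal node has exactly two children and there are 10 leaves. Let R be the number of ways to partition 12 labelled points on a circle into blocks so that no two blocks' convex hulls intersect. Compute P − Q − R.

9481971

With 30 = 2·15 people, non-crossing handshake pairings are non-crossing perfect matchings on a circle, counted by C_15. So P = C_15 = 9694845.
Full binary trees with 10 leaves have 10−1 = 9 internal nodes, so there are C_9 of them. So Q = C_9 = 4862.
The non-crossing partitions of [12] form a lattice of size C_12. So R = C_12 = 208012.
P − Q − R = 9694845 − 4862 − 208012 = 9481971.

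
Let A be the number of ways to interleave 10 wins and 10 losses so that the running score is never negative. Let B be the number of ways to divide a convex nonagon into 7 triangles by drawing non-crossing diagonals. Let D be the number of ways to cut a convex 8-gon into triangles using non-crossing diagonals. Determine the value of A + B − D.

Reading a vote for the leader as '(' and for the other as ')' turns such a sequence into a balanced string of 10 pairs, so the count is C_10. So A = C_10 = 16796.
The number of triangulations of a 9-gon is the Catalan number C_7 (index = sides − 2). So B = C_7 = 429.
Triangulations of a convex m-gon are counted by C_{m−2}; with m = 8 this is C_6. So D = C_6 = 132.
A + B − D = 16796 + 429 − 132 = 17093.

17093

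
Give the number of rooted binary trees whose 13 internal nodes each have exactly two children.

742900

Full binary trees with n internal nodes are counted by C_n; here n = 13.
C_13 = C(26,13)/14 = 10400600/14 = 742900.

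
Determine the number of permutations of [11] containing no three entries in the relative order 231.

58786

For any fixed pattern of length 3, the pattern-avoiding permutations of [11] number C_11.
C_11 = 58786.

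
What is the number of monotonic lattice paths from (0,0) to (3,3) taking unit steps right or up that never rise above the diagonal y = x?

5

Sub-diagonal monotone paths from (0,0) to (3,3) biject with Dyck paths of semilength 3, giving C_3.
C_3 = C(6,3)/4 = 20/4 = 5.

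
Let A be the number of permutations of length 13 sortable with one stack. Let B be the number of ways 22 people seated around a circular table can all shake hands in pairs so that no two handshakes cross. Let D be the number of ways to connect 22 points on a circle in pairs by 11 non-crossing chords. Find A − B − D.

625328

By Knuth's characterisation, the stack-sortable permutations of length 13 are the 231-avoiders, numbering C_13. So A = C_13 = 742900.
With 22 = 2·11 people, non-crossing handshake pairings are non-crossing perfect matchings on a circle, counted by C_11. So B = C_11 = 58786.
Non-crossing perfect matchings of 2n points on a circle are counted by C_n; with 22 points, n = 11. So D = C_11 = 58786.
A − B − D = 742900 − 58786 − 58786 = 625328.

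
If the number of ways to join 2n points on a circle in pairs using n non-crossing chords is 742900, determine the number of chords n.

13

Non-crossing pairings of 2n points on a circle are counted by C_n. The Catalan number equal to 742900 is C_13.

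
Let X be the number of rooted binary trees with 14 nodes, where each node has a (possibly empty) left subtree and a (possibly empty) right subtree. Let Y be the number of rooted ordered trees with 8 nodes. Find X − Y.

2674011

There are C_n binary search tree shapes on n keys; with n = 14 that is C_14. So X = C_14 = 2674440.
Rooted ordered (plane) trees on m nodes have m−1 edges and are counted by C_{m−1}; m = 8 gives C_7. So Y = C_7 = 429.
X − Y = 2674440 − 429 = 2674011.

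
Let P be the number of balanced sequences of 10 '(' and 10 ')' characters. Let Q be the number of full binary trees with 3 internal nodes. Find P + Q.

16801

Balanced strings of n pairs of brackets are counted by C_n; here n = 10. So P = C_10 = 16796.
Full binary trees with n internal nodes are counted by C_n; here n = 3. So Q = C_3 = 5.
P + Q = 16796 + 5 = 16801.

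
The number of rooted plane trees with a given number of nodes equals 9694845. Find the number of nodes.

Rooted ordered trees on m nodes are counted by C_{m−1}, and C_15 = 9694845.
So the index is 15, and the number of nodes is 15 + 1 = 16.

16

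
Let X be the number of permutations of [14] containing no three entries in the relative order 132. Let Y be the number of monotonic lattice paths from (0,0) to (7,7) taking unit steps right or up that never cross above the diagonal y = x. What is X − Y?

For any fixed pattern of length 3, the pattern-avoiding permutations of [14] number C_14. So X = C_14 = 2674440.
Sub-diagonal monotone paths from (0,0) to (7,7) biject with Dyck paths of semilength 7, giving C_7. So Y = C_7 = 429.
X − Y = 2674440 − 429 = 2674011.

2674011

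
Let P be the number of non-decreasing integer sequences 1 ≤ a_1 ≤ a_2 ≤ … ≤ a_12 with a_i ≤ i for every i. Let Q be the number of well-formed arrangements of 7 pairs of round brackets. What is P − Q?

207583

Such sub-staircase sequences of length n are counted by C_n; here n = 12. So P = C_12 = 208012.
Balanced strings of n pairs of brackets are counted by C_n; here n = 7. So Q = C_7 = 429.
P − Q = 208012 − 429 = 207583.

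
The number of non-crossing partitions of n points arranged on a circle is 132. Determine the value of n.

6

Non-crossing partitions of [n] are counted by C_n, and C_6 = 132.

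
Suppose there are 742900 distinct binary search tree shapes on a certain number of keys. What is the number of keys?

13

Binary search tree shapes on n keys are counted by C_n. The Catalan number equal to 742900 is C_13.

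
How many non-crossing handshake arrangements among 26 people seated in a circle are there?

742900

Non-crossing handshake pairings of 2n people are counted by C_n; 26 people gives n = 13.
C_13 = C_12 · 2(2·12+1)/(12+2) = 208012 · 50/14 = 742900.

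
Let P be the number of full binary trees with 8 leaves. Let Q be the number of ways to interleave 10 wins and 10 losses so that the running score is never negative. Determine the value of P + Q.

Full binary trees with 8 leaves have 8−1 = 7 internal nodes, so there are C_7 of them. So P = C_7 = 429.
Ballot sequences with n votes each where one side never trails are Dyck words, counted by C_n; here n = 10. So Q = C_10 = 16796.
P + Q = 429 + 16796 = 17225.

17225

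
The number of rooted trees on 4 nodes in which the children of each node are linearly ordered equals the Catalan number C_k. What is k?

3

Rooted ordered (plane) trees on m nodes have m−1 edges and are counted by C_{m−1}; m = 4 gives C_3.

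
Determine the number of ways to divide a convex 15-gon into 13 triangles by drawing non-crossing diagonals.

742900

Triangulations of a convex m-gon are counted by C_{m−2}; with m = 15 this is C_13.
C_13 = 742900.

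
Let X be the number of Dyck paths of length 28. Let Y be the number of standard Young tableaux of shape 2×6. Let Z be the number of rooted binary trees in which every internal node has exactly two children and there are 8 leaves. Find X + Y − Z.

2674143

Dyck paths of semilength n (length 2n) are counted by C_n; here n = 14. So X = C_14 = 2674440.
Standard Young tableaux of shape 2×n are counted by C_n; here n = 6. So Y = C_6 = 132.
A full binary tree with L leaves has L−1 internal nodes and is counted by C_{L−1}; L = 8 gives C_7. So Z = C_7 = 429.
X + Y − Z = 2674440 + 132 − 429 = 2674143.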